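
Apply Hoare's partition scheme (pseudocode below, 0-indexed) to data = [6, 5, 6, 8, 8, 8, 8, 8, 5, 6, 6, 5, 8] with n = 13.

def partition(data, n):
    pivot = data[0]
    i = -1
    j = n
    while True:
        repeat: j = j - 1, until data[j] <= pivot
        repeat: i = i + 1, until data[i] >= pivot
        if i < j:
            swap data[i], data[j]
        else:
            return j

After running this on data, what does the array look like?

[5, 5, 6, 6, 5, 8, 8, 8, 8, 8, 6, 6, 8]

pivot = data[0] = 6; i = -1, j = 13
j→11 (data[11]=5≤6), i→0 (data[0]=6≥6); i<j, swap → [5, 5, 6, 8, 8, 8, 8, 8, 5, 6, 6, 6, 8]
j→10 (data[10]=6≤6), i→2 (data[2]=6≥6); i<j, swap → [5, 5, 6, 8, 8, 8, 8, 8, 5, 6, 6, 6, 8]
j→9 (data[9]=6≤6), i→3 (data[3]=8≥6); i<j, swap → [5, 5, 6, 6, 8, 8, 8, 8, 5, 8, 6, 6, 8]
j→8 (data[8]=5≤6), i→4 (data[4]=8≥6); i<j, swap → [5, 5, 6, 6, 5, 8, 8, 8, 8, 8, 6, 6, 8]
j→4, i→5; i≥j, return j=4. data = [5, 5, 6, 6, 5, 8, 8, 8, 8, 8, 6, 6, 8]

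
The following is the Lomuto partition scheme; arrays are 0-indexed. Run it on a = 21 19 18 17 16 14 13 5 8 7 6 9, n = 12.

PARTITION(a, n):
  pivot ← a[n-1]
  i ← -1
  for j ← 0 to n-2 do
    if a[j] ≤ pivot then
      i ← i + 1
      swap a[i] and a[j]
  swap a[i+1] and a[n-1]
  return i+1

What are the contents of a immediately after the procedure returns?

pivot=9, i=-1
j=0: 21>9, skip
j=1: 19>9, skip
j=2: 18>9, skip
j=3: 17>9, skip
j=4: 16>9, skip
j=5: 14>9, skip
j=6: 13>9, skip
j=7: 5≤9, i=0, swap(0,7) ⇒ 5 19 18 17 16 14 13 21 8 7 6 9
j=8: 8≤9, i=1, swap(1,8) ⇒ 5 8 18 17 16 14 13 21 19 7 6 9
j=9: 7≤9, i=2, swap(2,9) ⇒ 5 8 7 17 16 14 13 21 19 18 6 9
j=10: 6≤9, i=3, swap(3,10) ⇒ 5 8 7 6 16 14 13 21 19 18 17 9
swap(4,11) ⇒ 5 8 7 6 9 14 13 21 19 18 17 16; return 4

5 8 7 6 9 14 13 21 19 18 17 16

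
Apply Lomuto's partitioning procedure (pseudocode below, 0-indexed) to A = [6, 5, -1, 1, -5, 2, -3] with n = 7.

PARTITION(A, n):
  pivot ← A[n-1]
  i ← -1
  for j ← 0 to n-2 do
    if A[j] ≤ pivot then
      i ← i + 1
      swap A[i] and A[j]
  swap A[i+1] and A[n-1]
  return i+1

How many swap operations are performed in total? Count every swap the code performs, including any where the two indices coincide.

2

pivot=-3, i=-1
j=0: 6>-3, skip
j=1: 5>-3, skip
j=2: -1>-3, skip
j=3: 1>-3, skip
j=4: -5≤-3, i=0, swap(0,4) ⇒ [-5, 5, -1, 1, 6, 2, -3]
j=5: 2>-3, skip
swap(1,6) ⇒ [-5, -3, -1, 1, 6, 2, 5]; return 1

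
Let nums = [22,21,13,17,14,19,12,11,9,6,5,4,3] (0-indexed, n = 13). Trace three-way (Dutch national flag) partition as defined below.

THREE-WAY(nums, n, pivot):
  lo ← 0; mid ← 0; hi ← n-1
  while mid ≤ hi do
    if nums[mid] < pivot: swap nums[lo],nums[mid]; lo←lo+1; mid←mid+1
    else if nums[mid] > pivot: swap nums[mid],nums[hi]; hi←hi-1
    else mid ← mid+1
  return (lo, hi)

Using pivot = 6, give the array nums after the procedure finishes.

[3,4,5,6,19,12,11,9,14,17,13,21,22]

pivot = 6; lo=0, mid=0, hi=12
nums[mid]=22>6: swap nums[0],nums[12]; hi=11 → [3,21,13,17,14,19,12,11,9,6,5,4,22]
nums[mid]=3<6: swap nums[0],nums[0]; lo=1,mid=1 → [3,21,13,17,14,19,12,11,9,6,5,4,22]
nums[mid]=21>6: swap nums[1],nums[11]; hi=10 → [3,4,13,17,14,19,12,11,9,6,5,21,22]
nums[mid]=4<6: swap nums[1],nums[1]; lo=2,mid=2 → [3,4,13,17,14,19,12,11,9,6,5,21,22]
nums[mid]=13>6: swap nums[2],nums[10]; hi=9 → [3,4,5,17,14,19,12,11,9,6,13,21,22]
nums[mid]=5<6: swap nums[2],nums[2]; lo=3,mid=3 → [3,4,5,17,14,19,12,11,9,6,13,21,22]
nums[mid]=17>6: swap nums[3],nums[9]; hi=8 → [3,4,5,6,14,19,12,11,9,17,13,21,22]
nums[mid]=6=6: mid=4
nums[mid]=14>6: swap nums[4],nums[8]; hi=7 → [3,4,5,6,9,19,12,11,14,17,13,21,22]
nums[mid]=9>6: swap nums[4],nums[7]; hi=6 → [3,4,5,6,11,19,12,9,14,17,13,21,22]
nums[mid]=11>6: swap nums[4],nums[6]; hi=5 → [3,4,5,6,12,19,11,9,14,17,13,21,22]
nums[mid]=12>6: swap nums[4],nums[5]; hi=4 → [3,4,5,6,19,12,11,9,14,17,13,21,22]
nums[mid]=19>6: swap nums[4],nums[4]; hi=3 → [3,4,5,6,19,12,11,9,14,17,13,21,22]
end: lo=3, hi=3; nums = [3,4,5,6,19,12,11,9,14,17,13,21,22]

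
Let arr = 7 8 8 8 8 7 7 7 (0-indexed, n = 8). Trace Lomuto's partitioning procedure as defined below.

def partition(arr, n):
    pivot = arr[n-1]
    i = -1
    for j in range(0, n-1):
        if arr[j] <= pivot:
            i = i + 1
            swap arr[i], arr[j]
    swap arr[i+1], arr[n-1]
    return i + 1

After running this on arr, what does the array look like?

pivot=7, i=-1
j=0: 7≤7, i=0, swap(0,0) ⇒ 7 8 8 8 8 7 7 7
j=1: 8>7, skip
j=2: 8>7, skip
j=3: 8>7, skip
j=4: 8>7, skip
j=5: 7≤7, i=1, swap(1,5) ⇒ 7 7 8 8 8 8 7 7
j=6: 7≤7, i=2, swap(2,6) ⇒ 7 7 7 8 8 8 8 7
swap(3,7) ⇒ 7 7 7 7 8 8 8 8; return 3

7 7 7 7 8 8 8 8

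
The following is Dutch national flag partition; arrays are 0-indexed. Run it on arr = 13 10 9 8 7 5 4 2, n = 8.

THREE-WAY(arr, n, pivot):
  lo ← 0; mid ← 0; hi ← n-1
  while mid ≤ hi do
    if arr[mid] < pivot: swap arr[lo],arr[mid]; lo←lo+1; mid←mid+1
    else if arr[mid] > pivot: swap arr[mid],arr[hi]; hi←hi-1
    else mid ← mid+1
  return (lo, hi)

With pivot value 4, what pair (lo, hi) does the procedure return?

pivot = 4; lo=0, mid=0, hi=7
arr[mid]=13>4: swap arr[0],arr[7]; hi=6 → 2 10 9 8 7 5 4 13
arr[mid]=2<4: swap arr[0],arr[0]; lo=1,mid=1 → 2 10 9 8 7 5 4 13
arr[mid]=10>4: swap arr[1],arr[6]; hi=5 → 2 4 9 8 7 5 10 13
arr[mid]=4=4: mid=2
arr[mid]=9>4: swap arr[2],arr[5]; hi=4 → 2 4 5 8 7 9 10 13
arr[mid]=5>4: swap arr[2],arr[4]; hi=3 → 2 4 7 8 5 9 10 13
arr[mid]=7>4: swap arr[2],arr[3]; hi=2 → 2 4 8 7 5 9 10 13
arr[mid]=8>4: swap arr[2],arr[2]; hi=1 → 2 4 8 7 5 9 10 13
end: lo=1, hi=1; arr = 2 4 8 7 5 9 10 13

(1, 1)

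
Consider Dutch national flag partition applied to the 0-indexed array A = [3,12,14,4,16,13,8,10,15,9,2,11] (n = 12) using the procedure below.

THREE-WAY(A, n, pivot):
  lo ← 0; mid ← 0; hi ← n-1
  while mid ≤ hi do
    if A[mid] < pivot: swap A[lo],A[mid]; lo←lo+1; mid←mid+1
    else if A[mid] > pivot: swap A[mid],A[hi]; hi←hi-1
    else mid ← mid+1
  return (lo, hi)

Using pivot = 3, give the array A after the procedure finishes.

lo=0 mid=0 hi=11
3=3: mid=1
12>3: swap(1,11), hi=10 ⇒ [3,11,14,4,16,13,8,10,15,9,2,12]
11>3: swap(1,10), hi=9 ⇒ [3,2,14,4,16,13,8,10,15,9,11,12]
2<3: swap(0,1), lo=1 mid=2 ⇒ [2,3,14,4,16,13,8,10,15,9,11,12]
14>3: swap(2,9), hi=8 ⇒ [2,3,9,4,16,13,8,10,15,14,11,12]
9>3: swap(2,8), hi=7 ⇒ [2,3,15,4,16,13,8,10,9,14,11,12]
15>3: swap(2,7), hi=6 ⇒ [2,3,10,4,16,13,8,15,9,14,11,12]
10>3: swap(2,6), hi=5 ⇒ [2,3,8,4,16,13,10,15,9,14,11,12]
8>3: swap(2,5), hi=4 ⇒ [2,3,13,4,16,8,10,15,9,14,11,12]
13>3: swap(2,4), hi=3 ⇒ [2,3,16,4,13,8,10,15,9,14,11,12]
16>3: swap(2,3), hi=2 ⇒ [2,3,4,16,13,8,10,15,9,14,11,12]
4>3: swap(2,2), hi=1 ⇒ [2,3,4,16,13,8,10,15,9,14,11,12]
done. lo=1 hi=1; A=[2,3,4,16,13,8,10,15,9,14,11,12]

[2,3,4,16,13,8,10,15,9,14,11,12]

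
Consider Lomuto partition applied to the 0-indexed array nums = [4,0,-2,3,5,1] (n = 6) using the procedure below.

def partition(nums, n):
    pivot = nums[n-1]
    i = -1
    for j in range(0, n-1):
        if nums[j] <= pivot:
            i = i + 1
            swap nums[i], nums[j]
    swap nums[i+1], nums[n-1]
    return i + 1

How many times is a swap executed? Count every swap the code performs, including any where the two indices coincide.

pivot = nums[5] = 1; i = -1
j=0: nums[0]=4 > 1 → no swap
j=1: nums[1]=0 ≤ 1 → i=0, swap nums[0],nums[1] → [0,4,-2,3,5,1]
j=2: nums[2]=-2 ≤ 1 → i=1, swap nums[1],nums[2] → [0,-2,4,3,5,1]
j=3: nums[3]=3 > 1 → no swap
j=4: nums[4]=5 > 1 → no swap
final swap nums[2],nums[5] → [0,-2,1,3,5,4]; return 2

3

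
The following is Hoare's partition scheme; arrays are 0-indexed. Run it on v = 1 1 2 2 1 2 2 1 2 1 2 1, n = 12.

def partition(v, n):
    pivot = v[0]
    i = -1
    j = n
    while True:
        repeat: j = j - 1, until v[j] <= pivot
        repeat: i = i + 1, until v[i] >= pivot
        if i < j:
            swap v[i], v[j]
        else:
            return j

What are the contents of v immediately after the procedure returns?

1 1 1 1 2 2 2 2 2 1 2 1

pivot=1
j stops at 11 (1), i stops at 0 (1); swap ⇒ 1 1 2 2 1 2 2 1 2 1 2 1
j stops at 9 (1), i stops at 1 (1); swap ⇒ 1 1 2 2 1 2 2 1 2 1 2 1
j stops at 7 (1), i stops at 2 (2); swap ⇒ 1 1 1 2 1 2 2 2 2 1 2 1
j stops at 4 (1), i stops at 3 (2); swap ⇒ 1 1 1 1 2 2 2 2 2 1 2 1
j stops at 3, i stops at 4; i≥j ⇒ return 3. v=1 1 1 1 2 2 2 2 2 1 2 1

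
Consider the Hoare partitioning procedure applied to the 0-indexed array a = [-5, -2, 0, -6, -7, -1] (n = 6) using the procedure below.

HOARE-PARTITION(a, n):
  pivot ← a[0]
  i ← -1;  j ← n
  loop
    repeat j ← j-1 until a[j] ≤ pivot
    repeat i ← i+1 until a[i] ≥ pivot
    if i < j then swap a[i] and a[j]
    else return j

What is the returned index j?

1

pivot = a[0] = -5; i = -1, j = 6
j→4 (a[4]=-7≤-5), i→0 (a[0]=-5≥-5); i<j, swap → [-7, -2, 0, -6, -5, -1]
j→3 (a[3]=-6≤-5), i→1 (a[1]=-2≥-5); i<j, swap → [-7, -6, 0, -2, -5, -1]
j→1, i→2; i≥j, return j=1. a = [-7, -6, 0, -2, -5, -1]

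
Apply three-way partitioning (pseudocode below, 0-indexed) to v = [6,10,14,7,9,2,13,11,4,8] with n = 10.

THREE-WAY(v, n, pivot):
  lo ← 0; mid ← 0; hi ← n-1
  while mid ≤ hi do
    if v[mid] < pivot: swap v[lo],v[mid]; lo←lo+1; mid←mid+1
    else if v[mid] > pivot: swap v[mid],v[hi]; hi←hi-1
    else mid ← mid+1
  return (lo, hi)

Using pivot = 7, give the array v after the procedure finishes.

[6,4,2,7,9,13,11,14,8,10]

pivot = 7; lo=0, mid=0, hi=9
v[mid]=6<7: swap v[0],v[0]; lo=1,mid=1 → [6,10,14,7,9,2,13,11,4,8]
v[mid]=10>7: swap v[1],v[9]; hi=8 → [6,8,14,7,9,2,13,11,4,10]
v[mid]=8>7: swap v[1],v[8]; hi=7 → [6,4,14,7,9,2,13,11,8,10]
v[mid]=4<7: swap v[1],v[1]; lo=2,mid=2 → [6,4,14,7,9,2,13,11,8,10]
v[mid]=14>7: swap v[2],v[7]; hi=6 → [6,4,11,7,9,2,13,14,8,10]
v[mid]=11>7: swap v[2],v[6]; hi=5 → [6,4,13,7,9,2,11,14,8,10]
v[mid]=13>7: swap v[2],v[5]; hi=4 → [6,4,2,7,9,13,11,14,8,10]
v[mid]=2<7: swap v[2],v[2]; lo=3,mid=3 → [6,4,2,7,9,13,11,14,8,10]
v[mid]=7=7: mid=4
v[mid]=9>7: swap v[4],v[4]; hi=3 → [6,4,2,7,9,13,11,14,8,10]
end: lo=3, hi=3; v = [6,4,2,7,9,13,11,14,8,10]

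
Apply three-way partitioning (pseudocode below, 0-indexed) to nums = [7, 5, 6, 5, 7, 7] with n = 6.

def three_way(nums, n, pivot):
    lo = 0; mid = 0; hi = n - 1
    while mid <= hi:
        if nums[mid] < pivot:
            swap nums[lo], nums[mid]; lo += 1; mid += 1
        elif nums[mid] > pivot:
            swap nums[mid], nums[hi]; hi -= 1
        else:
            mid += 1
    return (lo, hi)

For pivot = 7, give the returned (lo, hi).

(3, 5)

pivot = 7; lo=0, mid=0, hi=5
nums[mid]=7=7: mid=1
nums[mid]=5<7: swap nums[0],nums[1]; lo=1,mid=2 → [5, 7, 6, 5, 7, 7]
nums[mid]=6<7: swap nums[1],nums[2]; lo=2,mid=3 → [5, 6, 7, 5, 7, 7]
nums[mid]=5<7: swap nums[2],nums[3]; lo=3,mid=4 → [5, 6, 5, 7, 7, 7]
nums[mid]=7=7: mid=5
nums[mid]=7=7: mid=6
end: lo=3, hi=5; nums = [5, 6, 5, 7, 7, 7]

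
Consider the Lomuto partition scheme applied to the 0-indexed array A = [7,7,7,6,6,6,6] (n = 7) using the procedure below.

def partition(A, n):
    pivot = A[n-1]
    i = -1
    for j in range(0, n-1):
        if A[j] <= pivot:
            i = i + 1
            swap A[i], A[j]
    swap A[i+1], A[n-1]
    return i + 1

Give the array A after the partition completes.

[6,6,6,6,7,7,7]

pivot=6, i=-1
j=0: 7>6, skip
j=1: 7>6, skip
j=2: 7>6, skip
j=3: 6≤6, i=0, swap(0,3) ⇒ [6,7,7,7,6,6,6]
j=4: 6≤6, i=1, swap(1,4) ⇒ [6,6,7,7,7,6,6]
j=5: 6≤6, i=2, swap(2,5) ⇒ [6,6,6,7,7,7,6]
swap(3,6) ⇒ [6,6,6,6,7,7,7]; return 3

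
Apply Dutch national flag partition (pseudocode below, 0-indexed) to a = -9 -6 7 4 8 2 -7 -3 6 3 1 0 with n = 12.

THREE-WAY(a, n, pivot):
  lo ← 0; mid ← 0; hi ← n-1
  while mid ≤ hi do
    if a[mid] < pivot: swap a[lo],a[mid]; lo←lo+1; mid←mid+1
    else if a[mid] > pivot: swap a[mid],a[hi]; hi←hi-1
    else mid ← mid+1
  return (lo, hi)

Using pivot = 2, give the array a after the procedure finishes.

pivot = 2; lo=0, mid=0, hi=11
a[mid]=-9<2: swap a[0],a[0]; lo=1,mid=1 → -9 -6 7 4 8 2 -7 -3 6 3 1 0
a[mid]=-6<2: swap a[1],a[1]; lo=2,mid=2 → -9 -6 7 4 8 2 -7 -3 6 3 1 0
a[mid]=7>2: swap a[2],a[11]; hi=10 → -9 -6 0 4 8 2 -7 -3 6 3 1 7
a[mid]=0<2: swap a[2],a[2]; lo=3,mid=3 → -9 -6 0 4 8 2 -7 -3 6 3 1 7
a[mid]=4>2: swap a[3],a[10]; hi=9 → -9 -6 0 1 8 2 -7 -3 6 3 4 7
a[mid]=1<2: swap a[3],a[3]; lo=4,mid=4 → -9 -6 0 1 8 2 -7 -3 6 3 4 7
a[mid]=8>2: swap a[4],a[9]; hi=8 → -9 -6 0 1 3 2 -7 -3 6 8 4 7
a[mid]=3>2: swap a[4],a[8]; hi=7 → -9 -6 0 1 6 2 -7 -3 3 8 4 7
a[mid]=6>2: swap a[4],a[7]; hi=6 → -9 -6 0 1 -3 2 -7 6 3 8 4 7
a[mid]=-3<2: swap a[4],a[4]; lo=5,mid=5 → -9 -6 0 1 -3 2 -7 6 3 8 4 7
a[mid]=2=2: mid=6
a[mid]=-7<2: swap a[5],a[6]; lo=6,mid=7 → -9 -6 0 1 -3 -7 2 6 3 8 4 7
end: lo=6, hi=6; a = -9 -6 0 1 -3 -7 2 6 3 8 4 7

-9 -6 0 1 -3 -7 2 6 3 8 4 7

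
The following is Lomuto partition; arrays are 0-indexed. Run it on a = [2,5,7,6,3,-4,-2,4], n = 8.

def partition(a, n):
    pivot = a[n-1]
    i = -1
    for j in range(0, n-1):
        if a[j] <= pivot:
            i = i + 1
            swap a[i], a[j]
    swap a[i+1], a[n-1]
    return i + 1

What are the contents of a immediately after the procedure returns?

pivot=4, i=-1
j=0: 2≤4, i=0, swap(0,0) ⇒ [2,5,7,6,3,-4,-2,4]
j=1: 5>4, skip
j=2: 7>4, skip
j=3: 6>4, skip
j=4: 3≤4, i=1, swap(1,4) ⇒ [2,3,7,6,5,-4,-2,4]
j=5: -4≤4, i=2, swap(2,5) ⇒ [2,3,-4,6,5,7,-2,4]
j=6: -2≤4, i=3, swap(3,6) ⇒ [2,3,-4,-2,5,7,6,4]
swap(4,7) ⇒ [2,3,-4,-2,4,7,6,5]; return 4

[2,3,-4,-2,4,7,6,5]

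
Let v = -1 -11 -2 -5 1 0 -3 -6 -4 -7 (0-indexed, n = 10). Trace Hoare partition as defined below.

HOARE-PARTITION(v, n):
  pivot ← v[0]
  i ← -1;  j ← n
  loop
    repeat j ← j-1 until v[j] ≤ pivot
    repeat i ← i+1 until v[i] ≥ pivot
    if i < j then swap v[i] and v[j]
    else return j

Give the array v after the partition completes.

-7 -11 -2 -5 -4 -6 -3 0 1 -1

pivot=-1
j stops at 9 (-7), i stops at 0 (-1); swap ⇒ -7 -11 -2 -5 1 0 -3 -6 -4 -1
j stops at 8 (-4), i stops at 4 (1); swap ⇒ -7 -11 -2 -5 -4 0 -3 -6 1 -1
j stops at 7 (-6), i stops at 5 (0); swap ⇒ -7 -11 -2 -5 -4 -6 -3 0 1 -1
j stops at 6, i stops at 7; i≥j ⇒ return 6. v=-7 -11 -2 -5 -4 -6 -3 0 1 -1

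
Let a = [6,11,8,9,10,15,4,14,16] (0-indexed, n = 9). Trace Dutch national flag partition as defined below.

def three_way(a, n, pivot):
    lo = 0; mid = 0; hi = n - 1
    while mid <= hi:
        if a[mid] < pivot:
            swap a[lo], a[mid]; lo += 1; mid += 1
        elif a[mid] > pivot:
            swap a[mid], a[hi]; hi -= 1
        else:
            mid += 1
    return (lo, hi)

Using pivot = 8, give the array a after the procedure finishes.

[6,4,8,10,15,9,14,16,11]

lo=0 mid=0 hi=8
6<8: swap(0,0), lo=1 mid=1 ⇒ [6,11,8,9,10,15,4,14,16]
11>8: swap(1,8), hi=7 ⇒ [6,16,8,9,10,15,4,14,11]
16>8: swap(1,7), hi=6 ⇒ [6,14,8,9,10,15,4,16,11]
14>8: swap(1,6), hi=5 ⇒ [6,4,8,9,10,15,14,16,11]
4<8: swap(1,1), lo=2 mid=2 ⇒ [6,4,8,9,10,15,14,16,11]
8=8: mid=3
9>8: swap(3,5), hi=4 ⇒ [6,4,8,15,10,9,14,16,11]
15>8: swap(3,4), hi=3 ⇒ [6,4,8,10,15,9,14,16,11]
10>8: swap(3,3), hi=2 ⇒ [6,4,8,10,15,9,14,16,11]
done. lo=2 hi=2; a=[6,4,8,10,15,9,14,16,11]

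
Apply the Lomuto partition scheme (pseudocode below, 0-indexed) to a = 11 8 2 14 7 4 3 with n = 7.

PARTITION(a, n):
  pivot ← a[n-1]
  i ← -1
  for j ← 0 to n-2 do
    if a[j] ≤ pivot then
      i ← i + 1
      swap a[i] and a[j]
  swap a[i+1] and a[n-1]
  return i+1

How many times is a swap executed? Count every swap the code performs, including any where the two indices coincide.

pivot = a[6] = 3; i = -1
j=0: a[0]=11 > 3 → no swap
j=1: a[1]=8 > 3 → no swap
j=2: a[2]=2 ≤ 3 → i=0, swap a[0],a[2] → 2 8 11 14 7 4 3
j=3: a[3]=14 > 3 → no swap
j=4: a[4]=7 > 3 → no swap
j=5: a[5]=4 > 3 → no swap
final swap a[1],a[6] → 2 3 11 14 7 4 8; return 1

2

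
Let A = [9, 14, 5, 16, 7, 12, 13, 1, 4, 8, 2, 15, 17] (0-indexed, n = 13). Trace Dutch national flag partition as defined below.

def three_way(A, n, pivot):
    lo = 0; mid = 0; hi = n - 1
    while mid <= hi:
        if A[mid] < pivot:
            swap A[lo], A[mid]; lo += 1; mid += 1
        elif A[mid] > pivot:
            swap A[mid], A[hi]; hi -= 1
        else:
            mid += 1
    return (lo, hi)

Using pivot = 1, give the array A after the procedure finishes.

[1, 5, 16, 7, 12, 13, 14, 4, 8, 2, 15, 17, 9]

pivot = 1; lo=0, mid=0, hi=12
A[mid]=9>1: swap A[0],A[12]; hi=11 → [17, 14, 5, 16, 7, 12, 13, 1, 4, 8, 2, 15, 9]
A[mid]=17>1: swap A[0],A[11]; hi=10 → [15, 14, 5, 16, 7, 12, 13, 1, 4, 8, 2, 17, 9]
A[mid]=15>1: swap A[0],A[10]; hi=9 → [2, 14, 5, 16, 7, 12, 13, 1, 4, 8, 15, 17, 9]
A[mid]=2>1: swap A[0],A[9]; hi=8 → [8, 14, 5, 16, 7, 12, 13, 1, 4, 2, 15, 17, 9]
A[mid]=8>1: swap A[0],A[8]; hi=7 → [4, 14, 5, 16, 7, 12, 13, 1, 8, 2, 15, 17, 9]
A[mid]=4>1: swap A[0],A[7]; hi=6 → [1, 14, 5, 16, 7, 12, 13, 4, 8, 2, 15, 17, 9]
A[mid]=1=1: mid=1
A[mid]=14>1: swap A[1],A[6]; hi=5 → [1, 13, 5, 16, 7, 12, 14, 4, 8, 2, 15, 17, 9]
A[mid]=13>1: swap A[1],A[5]; hi=4 → [1, 12, 5, 16, 7, 13, 14, 4, 8, 2, 15, 17, 9]
A[mid]=12>1: swap A[1],A[4]; hi=3 → [1, 7, 5, 16, 12, 13, 14, 4, 8, 2, 15, 17, 9]
A[mid]=7>1: swap A[1],A[3]; hi=2 → [1, 16, 5, 7, 12, 13, 14, 4, 8, 2, 15, 17, 9]
A[mid]=16>1: swap A[1],A[2]; hi=1 → [1, 5, 16, 7, 12, 13, 14, 4, 8, 2, 15, 17, 9]
A[mid]=5>1: swap A[1],A[1]; hi=0 → [1, 5, 16, 7, 12, 13, 14, 4, 8, 2, 15, 17, 9]
end: lo=0, hi=0; A = [1, 5, 16, 7, 12, 13, 14, 4, 8, 2, 15, 17, 9]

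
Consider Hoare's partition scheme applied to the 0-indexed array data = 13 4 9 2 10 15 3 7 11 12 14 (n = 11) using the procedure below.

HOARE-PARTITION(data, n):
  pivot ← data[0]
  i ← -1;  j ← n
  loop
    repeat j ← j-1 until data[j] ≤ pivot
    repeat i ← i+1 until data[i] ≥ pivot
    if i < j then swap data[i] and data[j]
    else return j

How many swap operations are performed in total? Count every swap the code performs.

2

pivot=13
j stops at 9 (12), i stops at 0 (13); swap ⇒ 12 4 9 2 10 15 3 7 11 13 14
j stops at 8 (11), i stops at 5 (15); swap ⇒ 12 4 9 2 10 11 3 7 15 13 14
j stops at 7, i stops at 8; i≥j ⇒ return 7. data=12 4 9 2 10 11 3 7 15 13 14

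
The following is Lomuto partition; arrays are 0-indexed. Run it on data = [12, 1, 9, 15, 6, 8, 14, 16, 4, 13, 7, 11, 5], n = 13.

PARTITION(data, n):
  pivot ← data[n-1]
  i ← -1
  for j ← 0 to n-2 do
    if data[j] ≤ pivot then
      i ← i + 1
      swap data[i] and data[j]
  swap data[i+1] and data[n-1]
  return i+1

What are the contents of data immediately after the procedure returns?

[1, 4, 5, 15, 6, 8, 14, 16, 12, 13, 7, 11, 9]

pivot = data[12] = 5; i = -1
j=0: data[0]=12 > 5 → no swap
j=1: data[1]=1 ≤ 5 → i=0, swap data[0],data[1] → [1, 12, 9, 15, 6, 8, 14, 16, 4, 13, 7, 11, 5]
j=2: data[2]=9 > 5 → no swap
j=3: data[3]=15 > 5 → no swap
j=4: data[4]=6 > 5 → no swap
j=5: data[5]=8 > 5 → no swap
j=6: data[6]=14 > 5 → no swap
j=7: data[7]=16 > 5 → no swap
j=8: data[8]=4 ≤ 5 → i=1, swap data[1],data[8] → [1, 4, 9, 15, 6, 8, 14, 16, 12, 13, 7, 11, 5]
j=9: data[9]=13 > 5 → no swap
j=10: data[10]=7 > 5 → no swap
j=11: data[11]=11 > 5 → no swap
final swap data[2],data[12] → [1, 4, 5, 15, 6, 8, 14, 16, 12, 13, 7, 11, 9]; return 2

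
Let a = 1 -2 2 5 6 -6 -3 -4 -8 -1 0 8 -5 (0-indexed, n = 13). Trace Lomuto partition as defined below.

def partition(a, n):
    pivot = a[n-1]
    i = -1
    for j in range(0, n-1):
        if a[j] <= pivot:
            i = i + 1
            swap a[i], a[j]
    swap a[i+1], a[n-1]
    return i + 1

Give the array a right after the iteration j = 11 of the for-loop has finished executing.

pivot=-5, i=-1
j=0: 1>-5, skip
j=1: -2>-5, skip
j=2: 2>-5, skip
j=3: 5>-5, skip
j=4: 6>-5, skip
j=5: -6≤-5, i=0, swap(0,5) ⇒ -6 -2 2 5 6 1 -3 -4 -8 -1 0 8 -5
j=6: -3>-5, skip
j=7: -4>-5, skip
j=8: -8≤-5, i=1, swap(1,8) ⇒ -6 -8 2 5 6 1 -3 -4 -2 -1 0 8 -5
j=9: -1>-5, skip
j=10: 0>-5, skip
j=11: 8>-5, skip
(after j=11) a = -6 -8 2 5 6 1 -3 -4 -2 -1 0 8 -5

-6 -8 2 5 6 1 -3 -4 -2 -1 0 8 -5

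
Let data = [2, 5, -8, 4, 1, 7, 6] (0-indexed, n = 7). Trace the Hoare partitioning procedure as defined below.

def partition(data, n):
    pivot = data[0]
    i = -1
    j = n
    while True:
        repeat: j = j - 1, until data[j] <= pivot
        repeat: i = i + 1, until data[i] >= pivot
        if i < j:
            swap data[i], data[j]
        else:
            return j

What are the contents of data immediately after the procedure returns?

pivot = data[0] = 2; i = -1, j = 7
j→4 (data[4]=1≤2), i→0 (data[0]=2≥2); i<j, swap → [1, 5, -8, 4, 2, 7, 6]
j→2 (data[2]=-8≤2), i→1 (data[1]=5≥2); i<j, swap → [1, -8, 5, 4, 2, 7, 6]
j→1, i→2; i≥j, return j=1. data = [1, -8, 5, 4, 2, 7, 6]

[1, -8, 5, 4, 2, 7, 6]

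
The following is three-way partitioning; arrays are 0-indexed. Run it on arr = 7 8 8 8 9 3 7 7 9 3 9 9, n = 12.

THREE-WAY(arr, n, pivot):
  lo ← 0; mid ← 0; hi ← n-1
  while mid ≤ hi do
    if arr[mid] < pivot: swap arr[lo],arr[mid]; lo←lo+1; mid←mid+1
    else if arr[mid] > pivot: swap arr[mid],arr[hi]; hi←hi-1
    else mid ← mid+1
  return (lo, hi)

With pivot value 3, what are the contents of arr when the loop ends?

3 3 8 9 8 7 7 9 8 9 9 7

pivot = 3; lo=0, mid=0, hi=11
arr[mid]=7>3: swap arr[0],arr[11]; hi=10 → 9 8 8 8 9 3 7 7 9 3 9 7
arr[mid]=9>3: swap arr[0],arr[10]; hi=9 → 9 8 8 8 9 3 7 7 9 3 9 7
arr[mid]=9>3: swap arr[0],arr[9]; hi=8 → 3 8 8 8 9 3 7 7 9 9 9 7
arr[mid]=3=3: mid=1
arr[mid]=8>3: swap arr[1],arr[8]; hi=7 → 3 9 8 8 9 3 7 7 8 9 9 7
arr[mid]=9>3: swap arr[1],arr[7]; hi=6 → 3 7 8 8 9 3 7 9 8 9 9 7
arr[mid]=7>3: swap arr[1],arr[6]; hi=5 → 3 7 8 8 9 3 7 9 8 9 9 7
arr[mid]=7>3: swap arr[1],arr[5]; hi=4 → 3 3 8 8 9 7 7 9 8 9 9 7
arr[mid]=3=3: mid=2
arr[mid]=8>3: swap arr[2],arr[4]; hi=3 → 3 3 9 8 8 7 7 9 8 9 9 7
arr[mid]=9>3: swap arr[2],arr[3]; hi=2 → 3 3 8 9 8 7 7 9 8 9 9 7
arr[mid]=8>3: swap arr[2],arr[2]; hi=1 → 3 3 8 9 8 7 7 9 8 9 9 7
end: lo=0, hi=1; arr = 3 3 8 9 8 7 7 9 8 9 9 7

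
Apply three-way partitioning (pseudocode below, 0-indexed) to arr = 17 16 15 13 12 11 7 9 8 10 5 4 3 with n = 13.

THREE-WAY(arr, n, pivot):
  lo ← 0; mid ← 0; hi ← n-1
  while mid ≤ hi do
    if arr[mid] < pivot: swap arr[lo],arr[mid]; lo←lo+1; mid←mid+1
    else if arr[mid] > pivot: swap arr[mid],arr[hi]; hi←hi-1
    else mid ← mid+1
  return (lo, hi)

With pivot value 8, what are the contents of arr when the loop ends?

pivot = 8; lo=0, mid=0, hi=12
arr[mid]=17>8: swap arr[0],arr[12]; hi=11 → 3 16 15 13 12 11 7 9 8 10 5 4 17
arr[mid]=3<8: swap arr[0],arr[0]; lo=1,mid=1 → 3 16 15 13 12 11 7 9 8 10 5 4 17
arr[mid]=16>8: swap arr[1],arr[11]; hi=10 → 3 4 15 13 12 11 7 9 8 10 5 16 17
arr[mid]=4<8: swap arr[1],arr[1]; lo=2,mid=2 → 3 4 15 13 12 11 7 9 8 10 5 16 17
arr[mid]=15>8: swap arr[2],arr[10]; hi=9 → 3 4 5 13 12 11 7 9 8 10 15 16 17
arr[mid]=5<8: swap arr[2],arr[2]; lo=3,mid=3 → 3 4 5 13 12 11 7 9 8 10 15 16 17
arr[mid]=13>8: swap arr[3],arr[9]; hi=8 → 3 4 5 10 12 11 7 9 8 13 15 16 17
arr[mid]=10>8: swap arr[3],arr[8]; hi=7 → 3 4 5 8 12 11 7 9 10 13 15 16 17
arr[mid]=8=8: mid=4
arr[mid]=12>8: swap arr[4],arr[7]; hi=6 → 3 4 5 8 9 11 7 12 10 13 15 16 17
arr[mid]=9>8: swap arr[4],arr[6]; hi=5 → 3 4 5 8 7 11 9 12 10 13 15 16 17
arr[mid]=7<8: swap arr[3],arr[4]; lo=4,mid=5 → 3 4 5 7 8 11 9 12 10 13 15 16 17
arr[mid]=11>8: swap arr[5],arr[5]; hi=4 → 3 4 5 7 8 11 9 12 10 13 15 16 17
end: lo=4, hi=4; arr = 3 4 5 7 8 11 9 12 10 13 15 16 17

3 4 5 7 8 11 9 12 10 13 15 16 17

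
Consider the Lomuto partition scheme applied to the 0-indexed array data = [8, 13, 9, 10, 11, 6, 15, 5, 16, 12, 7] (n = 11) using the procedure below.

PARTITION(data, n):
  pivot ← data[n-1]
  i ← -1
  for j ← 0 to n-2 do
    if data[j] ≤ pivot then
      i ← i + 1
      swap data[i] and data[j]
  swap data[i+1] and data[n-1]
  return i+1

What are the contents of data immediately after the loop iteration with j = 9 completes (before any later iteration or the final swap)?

pivot = data[10] = 7; i = -1
j=0: data[0]=8 > 7 → no swap
j=1: data[1]=13 > 7 → no swap
j=2: data[2]=9 > 7 → no swap
j=3: data[3]=10 > 7 → no swap
j=4: data[4]=11 > 7 → no swap
j=5: data[5]=6 ≤ 7 → i=0, swap data[0],data[5] → [6, 13, 9, 10, 11, 8, 15, 5, 16, 12, 7]
j=6: data[6]=15 > 7 → no swap
j=7: data[7]=5 ≤ 7 → i=1, swap data[1],data[7] → [6, 5, 9, 10, 11, 8, 15, 13, 16, 12, 7]
j=8: data[8]=16 > 7 → no swap
j=9: data[9]=12 > 7 → no swap
(after j=9) data = [6, 5, 9, 10, 11, 8, 15, 13, 16, 12, 7]

[6, 5, 9, 10, 11, 8, 15, 13, 16, 12, 7]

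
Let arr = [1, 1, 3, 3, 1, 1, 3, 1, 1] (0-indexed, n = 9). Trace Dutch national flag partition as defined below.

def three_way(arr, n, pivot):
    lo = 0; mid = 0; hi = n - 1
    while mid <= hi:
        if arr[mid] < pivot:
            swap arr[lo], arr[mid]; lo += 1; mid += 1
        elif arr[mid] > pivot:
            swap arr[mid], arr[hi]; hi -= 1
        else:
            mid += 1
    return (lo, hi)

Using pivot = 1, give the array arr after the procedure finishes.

lo=0 mid=0 hi=8
1=1: mid=1
1=1: mid=2
3>1: swap(2,8), hi=7 ⇒ [1, 1, 1, 3, 1, 1, 3, 1, 3]
1=1: mid=3
3>1: swap(3,7), hi=6 ⇒ [1, 1, 1, 1, 1, 1, 3, 3, 3]
1=1: mid=4
1=1: mid=5
1=1: mid=6
3>1: swap(6,6), hi=5 ⇒ [1, 1, 1, 1, 1, 1, 3, 3, 3]
done. lo=0 hi=5; arr=[1, 1, 1, 1, 1, 1, 3, 3, 3]

[1, 1, 1, 1, 1, 1, 3, 3, 3]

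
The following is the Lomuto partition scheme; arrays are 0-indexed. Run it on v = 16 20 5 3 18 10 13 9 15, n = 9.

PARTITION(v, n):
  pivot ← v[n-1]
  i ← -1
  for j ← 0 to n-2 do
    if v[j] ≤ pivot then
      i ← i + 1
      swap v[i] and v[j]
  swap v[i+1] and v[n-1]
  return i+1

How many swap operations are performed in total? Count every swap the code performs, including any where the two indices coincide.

pivot = v[8] = 15; i = -1
j=0: v[0]=16 > 15 → no swap
j=1: v[1]=20 > 15 → no swap
j=2: v[2]=5 ≤ 15 → i=0, swap v[0],v[2] → 5 20 16 3 18 10 13 9 15
j=3: v[3]=3 ≤ 15 → i=1, swap v[1],v[3] → 5 3 16 20 18 10 13 9 15
j=4: v[4]=18 > 15 → no swap
j=5: v[5]=10 ≤ 15 → i=2, swap v[2],v[5] → 5 3 10 20 18 16 13 9 15
j=6: v[6]=13 ≤ 15 → i=3, swap v[3],v[6] → 5 3 10 13 18 16 20 9 15
j=7: v[7]=9 ≤ 15 → i=4, swap v[4],v[7] → 5 3 10 13 9 16 20 18 15
final swap v[5],v[8] → 5 3 10 13 9 15 20 18 16; return 5

6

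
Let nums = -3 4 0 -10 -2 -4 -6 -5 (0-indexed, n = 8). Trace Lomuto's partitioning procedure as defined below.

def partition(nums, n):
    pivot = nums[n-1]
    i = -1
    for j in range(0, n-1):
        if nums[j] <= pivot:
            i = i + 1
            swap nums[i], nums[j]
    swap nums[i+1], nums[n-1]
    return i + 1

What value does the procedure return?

2

pivot=-5, i=-1
j=0: -3>-5, skip
j=1: 4>-5, skip
j=2: 0>-5, skip
j=3: -10≤-5, i=0, swap(0,3) ⇒ -10 4 0 -3 -2 -4 -6 -5
j=4: -2>-5, skip
j=5: -4>-5, skip
j=6: -6≤-5, i=1, swap(1,6) ⇒ -10 -6 0 -3 -2 -4 4 -5
swap(2,7) ⇒ -10 -6 -5 -3 -2 -4 4 0; return 2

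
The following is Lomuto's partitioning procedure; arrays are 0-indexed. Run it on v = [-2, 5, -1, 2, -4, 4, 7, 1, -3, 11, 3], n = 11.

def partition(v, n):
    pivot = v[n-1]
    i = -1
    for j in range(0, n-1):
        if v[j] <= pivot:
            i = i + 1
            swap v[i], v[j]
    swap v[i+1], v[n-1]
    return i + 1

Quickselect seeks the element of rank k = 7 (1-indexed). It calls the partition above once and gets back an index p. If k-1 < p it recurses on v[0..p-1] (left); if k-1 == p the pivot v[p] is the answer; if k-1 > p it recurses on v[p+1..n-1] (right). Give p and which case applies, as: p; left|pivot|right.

6; pivot

pivot=3, i=-1
j=0: -2≤3, i=0, swap(0,0) ⇒ [-2, 5, -1, 2, -4, 4, 7, 1, -3, 11, 3]
j=1: 5>3, skip
j=2: -1≤3, i=1, swap(1,2) ⇒ [-2, -1, 5, 2, -4, 4, 7, 1, -3, 11, 3]
j=3: 2≤3, i=2, swap(2,3) ⇒ [-2, -1, 2, 5, -4, 4, 7, 1, -3, 11, 3]
j=4: -4≤3, i=3, swap(3,4) ⇒ [-2, -1, 2, -4, 5, 4, 7, 1, -3, 11, 3]
j=5: 4>3, skip
j=6: 7>3, skip
j=7: 1≤3, i=4, swap(4,7) ⇒ [-2, -1, 2, -4, 1, 4, 7, 5, -3, 11, 3]
j=8: -3≤3, i=5, swap(5,8) ⇒ [-2, -1, 2, -4, 1, -3, 7, 5, 4, 11, 3]
j=9: 11>3, skip
swap(6,10) ⇒ [-2, -1, 2, -4, 1, -3, 3, 5, 4, 11, 7]; return 6
p = 6; k-1 = 6 == 6 ⇒ pivot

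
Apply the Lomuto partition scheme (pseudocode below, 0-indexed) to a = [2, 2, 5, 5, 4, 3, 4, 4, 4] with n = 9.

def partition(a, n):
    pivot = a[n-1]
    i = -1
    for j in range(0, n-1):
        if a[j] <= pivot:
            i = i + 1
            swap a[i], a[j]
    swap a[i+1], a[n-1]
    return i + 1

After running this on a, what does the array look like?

pivot = a[8] = 4; i = -1
j=0: a[0]=2 ≤ 4 → i=0, swap a[0],a[0] (no change) → [2, 2, 5, 5, 4, 3, 4, 4, 4]
j=1: a[1]=2 ≤ 4 → i=1, swap a[1],a[1] (no change) → [2, 2, 5, 5, 4, 3, 4, 4, 4]
j=2: a[2]=5 > 4 → no swap
j=3: a[3]=5 > 4 → no swap
j=4: a[4]=4 ≤ 4 → i=2, swap a[2],a[4] → [2, 2, 4, 5, 5, 3, 4, 4, 4]
j=5: a[5]=3 ≤ 4 → i=3, swap a[3],a[5] → [2, 2, 4, 3, 5, 5, 4, 4, 4]
j=6: a[6]=4 ≤ 4 → i=4, swap a[4],a[6] → [2, 2, 4, 3, 4, 5, 5, 4, 4]
j=7: a[7]=4 ≤ 4 → i=5, swap a[5],a[7] → [2, 2, 4, 3, 4, 4, 5, 5, 4]
final swap a[6],a[8] → [2, 2, 4, 3, 4, 4, 4, 5, 5]; return 6

[2, 2, 4, 3, 4, 4, 4, 5, 5]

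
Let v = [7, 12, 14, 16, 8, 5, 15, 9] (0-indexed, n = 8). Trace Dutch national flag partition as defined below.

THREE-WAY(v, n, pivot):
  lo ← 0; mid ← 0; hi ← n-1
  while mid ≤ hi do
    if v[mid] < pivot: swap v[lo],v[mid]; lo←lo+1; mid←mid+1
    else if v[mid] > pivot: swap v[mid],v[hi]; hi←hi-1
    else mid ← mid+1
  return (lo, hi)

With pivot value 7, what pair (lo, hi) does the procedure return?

(1, 1)

lo=0 mid=0 hi=7
7=7: mid=1
12>7: swap(1,7), hi=6 ⇒ [7, 9, 14, 16, 8, 5, 15, 12]
9>7: swap(1,6), hi=5 ⇒ [7, 15, 14, 16, 8, 5, 9, 12]
15>7: swap(1,5), hi=4 ⇒ [7, 5, 14, 16, 8, 15, 9, 12]
5<7: swap(0,1), lo=1 mid=2 ⇒ [5, 7, 14, 16, 8, 15, 9, 12]
14>7: swap(2,4), hi=3 ⇒ [5, 7, 8, 16, 14, 15, 9, 12]
8>7: swap(2,3), hi=2 ⇒ [5, 7, 16, 8, 14, 15, 9, 12]
16>7: swap(2,2), hi=1 ⇒ [5, 7, 16, 8, 14, 15, 9, 12]
done. lo=1 hi=1; v=[5, 7, 16, 8, 14, 15, 9, 12]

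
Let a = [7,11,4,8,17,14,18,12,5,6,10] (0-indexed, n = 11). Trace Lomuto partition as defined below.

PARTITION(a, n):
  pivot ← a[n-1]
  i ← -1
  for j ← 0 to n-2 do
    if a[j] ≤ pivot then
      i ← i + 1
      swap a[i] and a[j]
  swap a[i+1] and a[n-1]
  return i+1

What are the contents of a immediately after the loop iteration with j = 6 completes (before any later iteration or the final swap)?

[7,4,8,11,17,14,18,12,5,6,10]

pivot=10, i=-1
j=0: 7≤10, i=0, swap(0,0) ⇒ [7,11,4,8,17,14,18,12,5,6,10]
j=1: 11>10, skip
j=2: 4≤10, i=1, swap(1,2) ⇒ [7,4,11,8,17,14,18,12,5,6,10]
j=3: 8≤10, i=2, swap(2,3) ⇒ [7,4,8,11,17,14,18,12,5,6,10]
j=4: 17>10, skip
j=5: 14>10, skip
j=6: 18>10, skip
(after j=6) a = [7,4,8,11,17,14,18,12,5,6,10]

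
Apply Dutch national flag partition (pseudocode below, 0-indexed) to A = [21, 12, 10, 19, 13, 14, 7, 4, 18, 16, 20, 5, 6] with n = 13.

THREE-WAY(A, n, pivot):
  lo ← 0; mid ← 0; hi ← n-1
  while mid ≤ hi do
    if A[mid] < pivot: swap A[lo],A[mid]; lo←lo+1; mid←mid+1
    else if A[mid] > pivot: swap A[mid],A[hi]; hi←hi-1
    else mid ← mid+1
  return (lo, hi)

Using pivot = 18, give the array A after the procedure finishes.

pivot = 18; lo=0, mid=0, hi=12
A[mid]=21>18: swap A[0],A[12]; hi=11 → [6, 12, 10, 19, 13, 14, 7, 4, 18, 16, 20, 5, 21]
A[mid]=6<18: swap A[0],A[0]; lo=1,mid=1 → [6, 12, 10, 19, 13, 14, 7, 4, 18, 16, 20, 5, 21]
A[mid]=12<18: swap A[1],A[1]; lo=2,mid=2 → [6, 12, 10, 19, 13, 14, 7, 4, 18, 16, 20, 5, 21]
A[mid]=10<18: swap A[2],A[2]; lo=3,mid=3 → [6, 12, 10, 19, 13, 14, 7, 4, 18, 16, 20, 5, 21]
A[mid]=19>18: swap A[3],A[11]; hi=10 → [6, 12, 10, 5, 13, 14, 7, 4, 18, 16, 20, 19, 21]
A[mid]=5<18: swap A[3],A[3]; lo=4,mid=4 → [6, 12, 10, 5, 13, 14, 7, 4, 18, 16, 20, 19, 21]
A[mid]=13<18: swap A[4],A[4]; lo=5,mid=5 → [6, 12, 10, 5, 13, 14, 7, 4, 18, 16, 20, 19, 21]
A[mid]=14<18: swap A[5],A[5]; lo=6,mid=6 → [6, 12, 10, 5, 13, 14, 7, 4, 18, 16, 20, 19, 21]
A[mid]=7<18: swap A[6],A[6]; lo=7,mid=7 → [6, 12, 10, 5, 13, 14, 7, 4, 18, 16, 20, 19, 21]
A[mid]=4<18: swap A[7],A[7]; lo=8,mid=8 → [6, 12, 10, 5, 13, 14, 7, 4, 18, 16, 20, 19, 21]
A[mid]=18=18: mid=9
A[mid]=16<18: swap A[8],A[9]; lo=9,mid=10 → [6, 12, 10, 5, 13, 14, 7, 4, 16, 18, 20, 19, 21]
A[mid]=20>18: swap A[10],A[10]; hi=9 → [6, 12, 10, 5, 13, 14, 7, 4, 16, 18, 20, 19, 21]
end: lo=9, hi=9; A = [6, 12, 10, 5, 13, 14, 7, 4, 16, 18, 20, 19, 21]

[6, 12, 10, 5, 13, 14, 7, 4, 16, 18, 20, 19, 21]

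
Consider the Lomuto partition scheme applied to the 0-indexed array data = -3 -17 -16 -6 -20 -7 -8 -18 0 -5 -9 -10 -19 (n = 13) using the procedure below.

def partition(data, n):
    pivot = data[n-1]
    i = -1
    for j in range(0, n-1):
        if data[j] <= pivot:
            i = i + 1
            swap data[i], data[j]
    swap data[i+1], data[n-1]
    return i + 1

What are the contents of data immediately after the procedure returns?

pivot=-19, i=-1
j=0: -3>-19, skip
j=1: -17>-19, skip
j=2: -16>-19, skip
j=3: -6>-19, skip
j=4: -20≤-19, i=0, swap(0,4) ⇒ -20 -17 -16 -6 -3 -7 -8 -18 0 -5 -9 -10 -19
j=5: -7>-19, skip
j=6: -8>-19, skip
j=7: -18>-19, skip
j=8: 0>-19, skip
j=9: -5>-19, skip
j=10: -9>-19, skip
j=11: -10>-19, skip
swap(1,12) ⇒ -20 -19 -16 -6 -3 -7 -8 -18 0 -5 -9 -10 -17; return 1

-20 -19 -16 -6 -3 -7 -8 -18 0 -5 -9 -10 -17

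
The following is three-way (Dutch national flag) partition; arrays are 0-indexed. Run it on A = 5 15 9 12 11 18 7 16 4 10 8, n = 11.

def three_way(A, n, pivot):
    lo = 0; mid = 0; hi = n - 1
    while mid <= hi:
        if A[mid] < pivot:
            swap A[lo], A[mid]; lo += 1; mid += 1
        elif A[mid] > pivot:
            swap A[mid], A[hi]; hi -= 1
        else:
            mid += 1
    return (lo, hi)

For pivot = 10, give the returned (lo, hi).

pivot = 10; lo=0, mid=0, hi=10
A[mid]=5<10: swap A[0],A[0]; lo=1,mid=1 → 5 15 9 12 11 18 7 16 4 10 8
A[mid]=15>10: swap A[1],A[10]; hi=9 → 5 8 9 12 11 18 7 16 4 10 15
A[mid]=8<10: swap A[1],A[1]; lo=2,mid=2 → 5 8 9 12 11 18 7 16 4 10 15
A[mid]=9<10: swap A[2],A[2]; lo=3,mid=3 → 5 8 9 12 11 18 7 16 4 10 15
A[mid]=12>10: swap A[3],A[9]; hi=8 → 5 8 9 10 11 18 7 16 4 12 15
A[mid]=10=10: mid=4
A[mid]=11>10: swap A[4],A[8]; hi=7 → 5 8 9 10 4 18 7 16 11 12 15
A[mid]=4<10: swap A[3],A[4]; lo=4,mid=5 → 5 8 9 4 10 18 7 16 11 12 15
A[mid]=18>10: swap A[5],A[7]; hi=6 → 5 8 9 4 10 16 7 18 11 12 15
A[mid]=16>10: swap A[5],A[6]; hi=5 → 5 8 9 4 10 7 16 18 11 12 15
A[mid]=7<10: swap A[4],A[5]; lo=5,mid=6 → 5 8 9 4 7 10 16 18 11 12 15
end: lo=5, hi=5; A = 5 8 9 4 7 10 16 18 11 12 15

(5, 5)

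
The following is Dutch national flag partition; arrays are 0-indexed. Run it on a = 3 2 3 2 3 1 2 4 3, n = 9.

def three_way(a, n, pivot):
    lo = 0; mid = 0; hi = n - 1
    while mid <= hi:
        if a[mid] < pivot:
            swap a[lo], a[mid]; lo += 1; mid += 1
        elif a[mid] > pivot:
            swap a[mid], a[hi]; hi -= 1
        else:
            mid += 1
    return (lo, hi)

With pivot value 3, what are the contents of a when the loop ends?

2 2 1 2 3 3 3 3 4

pivot = 3; lo=0, mid=0, hi=8
a[mid]=3=3: mid=1
a[mid]=2<3: swap a[0],a[1]; lo=1,mid=2 → 2 3 3 2 3 1 2 4 3
a[mid]=3=3: mid=3
a[mid]=2<3: swap a[1],a[3]; lo=2,mid=4 → 2 2 3 3 3 1 2 4 3
a[mid]=3=3: mid=5
a[mid]=1<3: swap a[2],a[5]; lo=3,mid=6 → 2 2 1 3 3 3 2 4 3
a[mid]=2<3: swap a[3],a[6]; lo=4,mid=7 → 2 2 1 2 3 3 3 4 3
a[mid]=4>3: swap a[7],a[8]; hi=7 → 2 2 1 2 3 3 3 3 4
a[mid]=3=3: mid=8
end: lo=4, hi=7; a = 2 2 1 2 3 3 3 3 4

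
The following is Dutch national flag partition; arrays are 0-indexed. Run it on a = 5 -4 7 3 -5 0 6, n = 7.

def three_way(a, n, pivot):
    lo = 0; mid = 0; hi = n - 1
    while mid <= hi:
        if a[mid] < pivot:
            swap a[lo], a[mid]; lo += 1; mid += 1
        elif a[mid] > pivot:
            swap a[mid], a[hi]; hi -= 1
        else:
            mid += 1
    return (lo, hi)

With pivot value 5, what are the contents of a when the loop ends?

-4 0 3 -5 5 6 7

lo=0 mid=0 hi=6
5=5: mid=1
-4<5: swap(0,1), lo=1 mid=2 ⇒ -4 5 7 3 -5 0 6
7>5: swap(2,6), hi=5 ⇒ -4 5 6 3 -5 0 7
6>5: swap(2,5), hi=4 ⇒ -4 5 0 3 -5 6 7
0<5: swap(1,2), lo=2 mid=3 ⇒ -4 0 5 3 -5 6 7
3<5: swap(2,3), lo=3 mid=4 ⇒ -4 0 3 5 -5 6 7
-5<5: swap(3,4), lo=4 mid=5 ⇒ -4 0 3 -5 5 6 7
done. lo=4 hi=4; a=-4 0 3 -5 5 6 7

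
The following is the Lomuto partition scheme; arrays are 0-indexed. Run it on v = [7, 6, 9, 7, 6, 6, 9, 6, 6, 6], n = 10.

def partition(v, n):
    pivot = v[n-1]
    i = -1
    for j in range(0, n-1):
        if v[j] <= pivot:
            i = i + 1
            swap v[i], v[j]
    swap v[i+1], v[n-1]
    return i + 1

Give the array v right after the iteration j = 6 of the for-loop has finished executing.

pivot = v[9] = 6; i = -1
j=0: v[0]=7 > 6 → no swap
j=1: v[1]=6 ≤ 6 → i=0, swap v[0],v[1] → [6, 7, 9, 7, 6, 6, 9, 6, 6, 6]
j=2: v[2]=9 > 6 → no swap
j=3: v[3]=7 > 6 → no swap
j=4: v[4]=6 ≤ 6 → i=1, swap v[1],v[4] → [6, 6, 9, 7, 7, 6, 9, 6, 6, 6]
j=5: v[5]=6 ≤ 6 → i=2, swap v[2],v[5] → [6, 6, 6, 7, 7, 9, 9, 6, 6, 6]
j=6: v[6]=9 > 6 → no swap
(after j=6) v = [6, 6, 6, 7, 7, 9, 9, 6, 6, 6]

[6, 6, 6, 7, 7, 9, 9, 6, 6, 6]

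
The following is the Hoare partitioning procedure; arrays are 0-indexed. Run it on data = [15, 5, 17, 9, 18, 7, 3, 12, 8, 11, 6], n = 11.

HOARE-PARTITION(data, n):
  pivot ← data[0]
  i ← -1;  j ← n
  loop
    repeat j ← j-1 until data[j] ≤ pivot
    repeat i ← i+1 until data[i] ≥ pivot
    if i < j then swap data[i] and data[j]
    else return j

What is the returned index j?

7

pivot=15
j stops at 10 (6), i stops at 0 (15); swap ⇒ [6, 5, 17, 9, 18, 7, 3, 12, 8, 11, 15]
j stops at 9 (11), i stops at 2 (17); swap ⇒ [6, 5, 11, 9, 18, 7, 3, 12, 8, 17, 15]
j stops at 8 (8), i stops at 4 (18); swap ⇒ [6, 5, 11, 9, 8, 7, 3, 12, 18, 17, 15]
j stops at 7, i stops at 8; i≥j ⇒ return 7. data=[6, 5, 11, 9, 8, 7, 3, 12, 18, 17, 15]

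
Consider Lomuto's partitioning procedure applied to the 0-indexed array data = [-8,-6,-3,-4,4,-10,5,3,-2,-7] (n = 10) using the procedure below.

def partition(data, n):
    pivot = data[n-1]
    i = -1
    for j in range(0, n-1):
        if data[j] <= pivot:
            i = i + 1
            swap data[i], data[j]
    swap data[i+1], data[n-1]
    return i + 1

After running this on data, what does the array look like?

pivot=-7, i=-1
j=0: -8≤-7, i=0, swap(0,0) ⇒ [-8,-6,-3,-4,4,-10,5,3,-2,-7]
j=1: -6>-7, skip
j=2: -3>-7, skip
j=3: -4>-7, skip
j=4: 4>-7, skip
j=5: -10≤-7, i=1, swap(1,5) ⇒ [-8,-10,-3,-4,4,-6,5,3,-2,-7]
j=6: 5>-7, skip
j=7: 3>-7, skip
j=8: -2>-7, skip
swap(2,9) ⇒ [-8,-10,-7,-4,4,-6,5,3,-2,-3]; return 2

[-8,-10,-7,-4,4,-6,5,3,-2,-3]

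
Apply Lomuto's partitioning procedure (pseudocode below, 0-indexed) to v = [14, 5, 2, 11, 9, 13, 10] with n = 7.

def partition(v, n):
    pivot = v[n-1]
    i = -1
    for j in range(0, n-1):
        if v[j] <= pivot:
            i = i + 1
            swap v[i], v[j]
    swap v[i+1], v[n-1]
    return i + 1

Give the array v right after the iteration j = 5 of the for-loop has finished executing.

pivot = v[6] = 10; i = -1
j=0: v[0]=14 > 10 → no swap
j=1: v[1]=5 ≤ 10 → i=0, swap v[0],v[1] → [5, 14, 2, 11, 9, 13, 10]
j=2: v[2]=2 ≤ 10 → i=1, swap v[1],v[2] → [5, 2, 14, 11, 9, 13, 10]
j=3: v[3]=11 > 10 → no swap
j=4: v[4]=9 ≤ 10 → i=2, swap v[2],v[4] → [5, 2, 9, 11, 14, 13, 10]
j=5: v[5]=13 > 10 → no swap
(after j=5) v = [5, 2, 9, 11, 14, 13, 10]

[5, 2, 9, 11, 14, 13, 10]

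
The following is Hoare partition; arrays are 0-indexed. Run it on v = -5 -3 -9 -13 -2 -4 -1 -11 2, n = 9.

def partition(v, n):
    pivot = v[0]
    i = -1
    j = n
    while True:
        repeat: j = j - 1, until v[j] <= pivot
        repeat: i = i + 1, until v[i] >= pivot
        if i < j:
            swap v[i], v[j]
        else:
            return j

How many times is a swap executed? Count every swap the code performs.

2

pivot = v[0] = -5; i = -1, j = 9
j→7 (v[7]=-11≤-5), i→0 (v[0]=-5≥-5); i<j, swap → -11 -3 -9 -13 -2 -4 -1 -5 2
j→3 (v[3]=-13≤-5), i→1 (v[1]=-3≥-5); i<j, swap → -11 -13 -9 -3 -2 -4 -1 -5 2
j→2, i→3; i≥j, return j=2. v = -11 -13 -9 -3 -2 -4 -1 -5 2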